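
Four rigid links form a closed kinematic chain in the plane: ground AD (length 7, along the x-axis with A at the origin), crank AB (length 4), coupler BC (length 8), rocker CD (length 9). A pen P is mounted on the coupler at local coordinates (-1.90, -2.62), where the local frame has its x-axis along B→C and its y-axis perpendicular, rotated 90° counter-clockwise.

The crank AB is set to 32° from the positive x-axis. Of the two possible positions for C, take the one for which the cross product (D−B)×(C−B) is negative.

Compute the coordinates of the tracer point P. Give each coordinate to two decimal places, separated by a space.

A=(0,0), D=(7.00,0)
B = A + 4.00·(cos32°, sin32°) = (3.3922, 2.1197)
|BD| = 4.1844
circle(B,8.00) ∩ circle(D,9.00): a=0.0609, h=7.9998
  candidates: C₊=(7.4971,8.9863) cross=33.474; C₋=(-0.6077,-4.8086) cross=-33.474
  mode - wants cross < 0 → take C=(-0.6077,-4.8086) (cross=-33.474)
ex = (C−B)/|BC| = (-0.5000,-0.8660); ey = (0.8660,-0.5000)
P = B + -1.90·ex + -2.62·ey = (2.0732,5.0751)

2.07 5.08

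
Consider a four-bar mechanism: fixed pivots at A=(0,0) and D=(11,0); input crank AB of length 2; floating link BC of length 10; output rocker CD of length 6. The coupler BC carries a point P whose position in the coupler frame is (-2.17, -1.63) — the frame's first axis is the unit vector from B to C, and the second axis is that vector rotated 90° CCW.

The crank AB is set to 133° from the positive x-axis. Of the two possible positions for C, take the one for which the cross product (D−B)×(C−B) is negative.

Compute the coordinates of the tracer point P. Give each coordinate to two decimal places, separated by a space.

-4.08 1.38

A=(0,0), D=(11.00,0)
B = A + 2.00·(cos133°, sin133°) = (-1.3640, 1.4627)
|BD| = 12.4502
circle(B,10.00) ∩ circle(D,6.00): a=8.7953, h=4.7584
  candidates: C₊=(7.9295,5.1548) cross=59.243; C₋=(6.8114,-4.2960) cross=-59.243
  mode - wants cross < 0 → take C=(6.8114,-4.2960) (cross=-59.243)
ex = (C−B)/|BC| = (0.8175,-0.5759); ey = (0.5759,0.8175)
P = B + -2.17·ex + -1.63·ey = (-4.0767,1.3798)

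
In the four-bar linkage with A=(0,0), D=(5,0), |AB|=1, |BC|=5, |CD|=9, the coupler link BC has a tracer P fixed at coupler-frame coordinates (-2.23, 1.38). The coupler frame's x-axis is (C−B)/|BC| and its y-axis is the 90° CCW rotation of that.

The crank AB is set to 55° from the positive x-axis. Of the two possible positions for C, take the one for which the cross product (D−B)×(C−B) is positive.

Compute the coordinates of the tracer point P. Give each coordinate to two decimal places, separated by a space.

A=(0,0), D=(5.00,0)
B = A + 1.00·(cos55°, sin55°) = (0.5736, 0.8192)
|BD| = 4.5016
circle(B,5.00) ∩ circle(D,9.00): a=-3.9692, h=3.0406
  candidates: C₊=(-2.7761,4.5312) cross=13.687; C₋=(-3.8827,-1.4484) cross=-13.687
  mode + wants cross > 0 → take C=(-2.7761,4.5312) (cross=13.687)
ex = (C−B)/|BC| = (-0.6699,0.7424); ey = (-0.7424,-0.6699)
P = B + -2.23·ex + 1.38·ey = (1.0430,-1.7610)

1.04 -1.76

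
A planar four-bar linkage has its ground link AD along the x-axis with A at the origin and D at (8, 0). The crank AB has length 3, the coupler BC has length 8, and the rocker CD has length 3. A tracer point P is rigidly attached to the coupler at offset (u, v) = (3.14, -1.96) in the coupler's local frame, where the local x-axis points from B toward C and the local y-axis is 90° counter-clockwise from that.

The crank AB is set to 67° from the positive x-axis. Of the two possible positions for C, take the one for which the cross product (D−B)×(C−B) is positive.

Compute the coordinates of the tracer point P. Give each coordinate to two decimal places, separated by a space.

4.31 0.80

A=(0,0), D=(8.00,0)
B = A + 3.00·(cos67°, sin67°) = (1.1722, 2.7615)
|BD| = 7.3651
circle(B,8.00) ∩ circle(D,3.00): a=7.4164, h=2.9996
  candidates: C₊=(9.1722,2.7615) cross=22.092; C₋=(6.9229,-2.8000) cross=-22.092
  mode + wants cross > 0 → take C=(9.1722,2.7615) (cross=22.092)
ex = (C−B)/|BC| = (1.0000,-0.0000); ey = (0.0000,1.0000)
P = B + 3.14·ex + -1.96·ey = (4.3122,0.8015)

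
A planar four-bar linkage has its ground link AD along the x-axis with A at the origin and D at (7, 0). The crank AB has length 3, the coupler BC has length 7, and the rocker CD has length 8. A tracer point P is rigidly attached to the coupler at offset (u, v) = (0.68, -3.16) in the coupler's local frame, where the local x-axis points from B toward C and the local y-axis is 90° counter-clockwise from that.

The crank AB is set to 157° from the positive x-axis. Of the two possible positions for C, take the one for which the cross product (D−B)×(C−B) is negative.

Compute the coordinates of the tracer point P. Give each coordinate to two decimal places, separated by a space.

A=(0,0), D=(7.00,0)
B = A + 3.00·(cos157°, sin157°) = (-2.7615, 1.1722)
|BD| = 9.8316
circle(B,7.00) ∩ circle(D,8.00): a=4.1530, h=5.6350
  candidates: C₊=(2.0337,6.2718) cross=55.401; C₋=(0.6900,-4.9177) cross=-55.401
  mode - wants cross < 0 → take C=(0.6900,-4.9177) (cross=-55.401)
ex = (C−B)/|BC| = (0.4931,-0.8700); ey = (0.8700,0.4931)
P = B + 0.68·ex + -3.16·ey = (-5.1754,-0.9775)

-5.18 -0.98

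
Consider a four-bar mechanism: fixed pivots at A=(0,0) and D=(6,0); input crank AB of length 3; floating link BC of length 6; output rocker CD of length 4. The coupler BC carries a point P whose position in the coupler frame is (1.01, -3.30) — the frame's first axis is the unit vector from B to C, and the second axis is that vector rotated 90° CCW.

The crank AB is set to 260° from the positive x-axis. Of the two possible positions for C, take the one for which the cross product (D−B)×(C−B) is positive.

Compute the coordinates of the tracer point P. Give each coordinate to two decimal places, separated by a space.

A=(0,0), D=(6.00,0)
B = A + 3.00·(cos260°, sin260°) = (-0.5209, -2.9544)
|BD| = 7.1590
circle(B,6.00) ∩ circle(D,4.00): a=4.9763, h=3.3520
  candidates: C₊=(2.6285,2.1525) cross=23.997; C₋=(5.3952,-3.9540) cross=-23.997
  mode + wants cross > 0 → take C=(2.6285,2.1525) (cross=23.997)
ex = (C−B)/|BC| = (0.5249,0.8512); ey = (-0.8512,0.5249)
P = B + 1.01·ex + -3.30·ey = (2.8180,-3.8270)

2.82 -3.83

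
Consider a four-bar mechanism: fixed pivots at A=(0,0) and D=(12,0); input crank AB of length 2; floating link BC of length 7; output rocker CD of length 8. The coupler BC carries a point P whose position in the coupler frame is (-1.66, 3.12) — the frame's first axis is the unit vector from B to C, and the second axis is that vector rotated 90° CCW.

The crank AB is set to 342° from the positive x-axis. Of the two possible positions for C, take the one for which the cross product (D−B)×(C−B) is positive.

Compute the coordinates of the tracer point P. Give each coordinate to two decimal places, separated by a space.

A=(0,0), D=(12.00,0)
B = A + 2.00·(cos342°, sin342°) = (1.9021, -0.6180)
|BD| = 10.1168
circle(B,7.00) ∩ circle(D,8.00): a=4.3170, h=5.5103
  candidates: C₊=(5.8745,5.1457) cross=55.746; C₋=(6.5477,-5.8543) cross=-55.746
  mode + wants cross > 0 → take C=(5.8745,5.1457) (cross=55.746)
ex = (C−B)/|BC| = (0.5675,0.8234); ey = (-0.8234,0.5675)
P = B + -1.66·ex + 3.12·ey = (-1.6089,-0.2143)

-1.61 -0.21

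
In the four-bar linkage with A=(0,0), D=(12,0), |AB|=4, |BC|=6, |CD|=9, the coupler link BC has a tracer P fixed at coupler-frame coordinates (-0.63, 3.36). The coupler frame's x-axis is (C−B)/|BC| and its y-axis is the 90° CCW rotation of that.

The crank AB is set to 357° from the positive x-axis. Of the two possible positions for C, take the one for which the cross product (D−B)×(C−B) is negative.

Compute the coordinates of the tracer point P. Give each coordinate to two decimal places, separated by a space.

7.13 1.16

A=(0,0), D=(12.00,0)
B = A + 4.00·(cos357°, sin357°) = (3.9945, -0.2093)
|BD| = 8.0082
circle(B,6.00) ∩ circle(D,9.00): a=1.1945, h=5.8799
  candidates: C₊=(5.0349,5.6998) cross=47.087; C₋=(5.3423,-6.0560) cross=-47.087
  mode - wants cross < 0 → take C=(5.3423,-6.0560) (cross=-47.087)
ex = (C−B)/|BC| = (0.2246,-0.9744); ey = (0.9744,0.2246)
P = B + -0.63·ex + 3.36·ey = (7.1271,1.1593)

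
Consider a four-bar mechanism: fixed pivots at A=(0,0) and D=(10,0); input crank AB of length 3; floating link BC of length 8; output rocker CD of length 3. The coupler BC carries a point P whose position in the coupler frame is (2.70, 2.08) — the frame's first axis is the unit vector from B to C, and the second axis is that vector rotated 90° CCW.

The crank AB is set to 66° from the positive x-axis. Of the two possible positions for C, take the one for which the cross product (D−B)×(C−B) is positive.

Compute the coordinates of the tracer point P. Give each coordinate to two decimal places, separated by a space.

3.88 4.87

A=(0,0), D=(10.00,0)
B = A + 3.00·(cos66°, sin66°) = (1.2202, 2.7406)
|BD| = 9.1976
circle(B,8.00) ∩ circle(D,3.00): a=7.5887, h=2.5321
  candidates: C₊=(9.2187,2.8965) cross=23.289; C₋=(7.7097,-1.9377) cross=-23.289
  mode + wants cross > 0 → take C=(9.2187,2.8965) (cross=23.289)
ex = (C−B)/|BC| = (0.9998,0.0195); ey = (-0.0195,0.9998)
P = B + 2.70·ex + 2.08·ey = (3.8792,4.8728)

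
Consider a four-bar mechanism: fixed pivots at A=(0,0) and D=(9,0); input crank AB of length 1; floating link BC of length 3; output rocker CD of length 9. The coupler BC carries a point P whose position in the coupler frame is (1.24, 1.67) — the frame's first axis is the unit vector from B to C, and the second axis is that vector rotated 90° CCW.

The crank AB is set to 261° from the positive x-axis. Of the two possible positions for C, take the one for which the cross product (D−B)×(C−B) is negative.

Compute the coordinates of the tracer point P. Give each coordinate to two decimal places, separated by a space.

A=(0,0), D=(9.00,0)
B = A + 1.00·(cos261°, sin261°) = (-0.1564, -0.9877)
|BD| = 9.2096
circle(B,3.00) ∩ circle(D,9.00): a=0.6958, h=2.9182
  candidates: C₊=(0.2224,1.9883) cross=26.875; C₋=(0.8483,-3.8144) cross=-26.875
  mode - wants cross < 0 → take C=(0.8483,-3.8144) (cross=-26.875)
ex = (C−B)/|BC| = (0.3349,-0.9422); ey = (0.9422,0.3349)
P = B + 1.24·ex + 1.67·ey = (1.8324,-1.5968)

1.83 -1.60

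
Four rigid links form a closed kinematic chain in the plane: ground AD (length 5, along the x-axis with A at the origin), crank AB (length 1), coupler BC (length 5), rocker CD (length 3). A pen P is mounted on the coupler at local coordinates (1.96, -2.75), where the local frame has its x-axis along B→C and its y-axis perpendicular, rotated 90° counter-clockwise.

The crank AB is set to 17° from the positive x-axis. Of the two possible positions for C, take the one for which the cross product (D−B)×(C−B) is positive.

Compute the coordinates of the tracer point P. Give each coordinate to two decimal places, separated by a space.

A=(0,0), D=(5.00,0)
B = A + 1.00·(cos17°, sin17°) = (0.9563, 0.2924)
|BD| = 4.0543
circle(B,5.00) ∩ circle(D,3.00): a=4.0004, h=2.9995
  candidates: C₊=(5.1626,2.9956) cross=12.161; C₋=(4.7299,-2.9878) cross=-12.161
  mode + wants cross > 0 → take C=(5.1626,2.9956) (cross=12.161)
ex = (C−B)/|BC| = (0.8413,0.5406); ey = (-0.5406,0.8413)
P = B + 1.96·ex + -2.75·ey = (4.0919,-0.9614)

4.09 -0.96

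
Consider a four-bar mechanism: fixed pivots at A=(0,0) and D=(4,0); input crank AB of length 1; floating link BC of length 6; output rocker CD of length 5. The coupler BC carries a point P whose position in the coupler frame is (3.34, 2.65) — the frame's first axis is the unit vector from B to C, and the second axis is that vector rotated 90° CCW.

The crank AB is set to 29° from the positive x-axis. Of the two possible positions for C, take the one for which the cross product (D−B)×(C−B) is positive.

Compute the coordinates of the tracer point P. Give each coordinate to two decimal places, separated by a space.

1.17 4.74

A=(0,0), D=(4.00,0)
B = A + 1.00·(cos29°, sin29°) = (0.8746, 0.4848)
|BD| = 3.1628
circle(B,6.00) ∩ circle(D,5.00): a=3.3204, h=4.9975
  candidates: C₊=(4.9218,4.9143) cross=15.806; C₋=(3.3897,-4.9626) cross=-15.806
  mode + wants cross > 0 → take C=(4.9218,4.9143) (cross=15.806)
ex = (C−B)/|BC| = (0.6745,0.7382); ey = (-0.7382,0.6745)
P = B + 3.34·ex + 2.65·ey = (1.1712,4.7381)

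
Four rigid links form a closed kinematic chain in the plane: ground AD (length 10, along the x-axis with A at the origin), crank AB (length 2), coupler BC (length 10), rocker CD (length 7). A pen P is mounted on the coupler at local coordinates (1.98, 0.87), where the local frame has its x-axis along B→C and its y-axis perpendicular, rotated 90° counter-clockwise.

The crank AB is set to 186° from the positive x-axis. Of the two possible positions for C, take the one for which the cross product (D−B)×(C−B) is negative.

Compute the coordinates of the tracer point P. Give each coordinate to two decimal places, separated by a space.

0.13 -0.62

A=(0,0), D=(10.00,0)
B = A + 2.00·(cos186°, sin186°) = (-1.9890, -0.2091)
|BD| = 11.9909
circle(B,10.00) ∩ circle(D,7.00): a=8.1221, h=5.8337
  candidates: C₊=(6.0301,5.7654) cross=69.951; C₋=(6.2335,-5.9003) cross=-69.951
  mode - wants cross < 0 → take C=(6.2335,-5.9003) (cross=-69.951)
ex = (C−B)/|BC| = (0.8223,-0.5691); ey = (0.5691,0.8223)
P = B + 1.98·ex + 0.87·ey = (0.1342,-0.6206)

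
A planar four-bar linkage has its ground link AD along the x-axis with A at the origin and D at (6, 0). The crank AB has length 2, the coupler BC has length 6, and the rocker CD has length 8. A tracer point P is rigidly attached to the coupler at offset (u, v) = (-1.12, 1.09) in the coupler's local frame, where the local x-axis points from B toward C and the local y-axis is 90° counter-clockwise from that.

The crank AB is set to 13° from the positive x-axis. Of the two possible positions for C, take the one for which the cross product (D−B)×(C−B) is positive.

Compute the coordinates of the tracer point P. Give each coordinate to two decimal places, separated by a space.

A=(0,0), D=(6.00,0)
B = A + 2.00·(cos13°, sin13°) = (1.9487, 0.4499)
|BD| = 4.0762
circle(B,6.00) ∩ circle(D,8.00): a=-1.3965, h=5.8352
  candidates: C₊=(1.2048,6.4036) cross=23.785; C₋=(-0.0833,-5.1955) cross=-23.785
  mode + wants cross > 0 → take C=(1.2048,6.4036) (cross=23.785)
ex = (C−B)/|BC| = (-0.1240,0.9923); ey = (-0.9923,-0.1240)
P = B + -1.12·ex + 1.09·ey = (1.0060,-0.7966)

1.01 -0.80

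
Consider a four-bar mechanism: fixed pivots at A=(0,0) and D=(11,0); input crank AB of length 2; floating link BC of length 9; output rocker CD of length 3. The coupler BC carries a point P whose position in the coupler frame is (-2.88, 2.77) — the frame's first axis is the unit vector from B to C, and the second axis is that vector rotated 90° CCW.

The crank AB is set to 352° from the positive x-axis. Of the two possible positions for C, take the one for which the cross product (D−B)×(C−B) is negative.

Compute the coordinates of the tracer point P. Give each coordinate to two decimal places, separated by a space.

0.06 3.23

A=(0,0), D=(11.00,0)
B = A + 2.00·(cos352°, sin352°) = (1.9805, -0.2783)
|BD| = 9.0238
circle(B,9.00) ∩ circle(D,3.00): a=8.5013, h=2.9542
  candidates: C₊=(10.3867,2.9366) cross=26.658; C₋=(10.5690,-2.9689) cross=-26.658
  mode - wants cross < 0 → take C=(10.5690,-2.9689) (cross=-26.658)
ex = (C−B)/|BC| = (0.9543,-0.2989); ey = (0.2989,0.9543)
P = B + -2.88·ex + 2.77·ey = (0.0603,3.2259)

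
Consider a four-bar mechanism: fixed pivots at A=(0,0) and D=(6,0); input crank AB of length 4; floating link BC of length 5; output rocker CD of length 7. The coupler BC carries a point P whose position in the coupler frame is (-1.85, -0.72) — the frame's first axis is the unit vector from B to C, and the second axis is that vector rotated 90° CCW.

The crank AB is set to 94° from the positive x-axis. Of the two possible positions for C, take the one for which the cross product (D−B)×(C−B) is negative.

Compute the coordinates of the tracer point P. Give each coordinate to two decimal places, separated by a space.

A=(0,0), D=(6.00,0)
B = A + 4.00·(cos94°, sin94°) = (-0.2790, 3.9903)
|BD| = 7.4396
circle(B,5.00) ∩ circle(D,7.00): a=2.1068, h=4.5344
  candidates: C₊=(3.9312,6.6873) cross=33.735; C₋=(-0.9329,-0.9668) cross=-33.735
  mode - wants cross < 0 → take C=(-0.9329,-0.9668) (cross=-33.735)
ex = (C−B)/|BC| = (-0.1308,-0.9914); ey = (0.9914,-0.1308)
P = B + -1.85·ex + -0.72·ey = (-0.7509,5.9185)

-0.75 5.92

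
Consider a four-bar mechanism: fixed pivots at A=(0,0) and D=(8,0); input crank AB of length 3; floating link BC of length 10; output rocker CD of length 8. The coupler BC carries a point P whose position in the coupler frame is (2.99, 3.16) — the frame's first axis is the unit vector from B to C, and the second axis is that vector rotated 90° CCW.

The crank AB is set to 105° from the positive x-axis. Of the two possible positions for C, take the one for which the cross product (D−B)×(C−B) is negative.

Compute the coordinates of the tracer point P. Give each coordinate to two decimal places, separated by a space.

A=(0,0), D=(8.00,0)
B = A + 3.00·(cos105°, sin105°) = (-0.7765, 2.8978)
|BD| = 9.2425
circle(B,10.00) ∩ circle(D,8.00): a=6.5688, h=7.5400
  candidates: C₊=(7.8251,7.9981) cross=69.688; C₋=(3.0971,-6.3215) cross=-69.688
  mode - wants cross < 0 → take C=(3.0971,-6.3215) (cross=-69.688)
ex = (C−B)/|BC| = (0.3874,-0.9219); ey = (0.9219,0.3874)
P = B + 2.99·ex + 3.16·ey = (3.2950,1.3653)

3.30 1.37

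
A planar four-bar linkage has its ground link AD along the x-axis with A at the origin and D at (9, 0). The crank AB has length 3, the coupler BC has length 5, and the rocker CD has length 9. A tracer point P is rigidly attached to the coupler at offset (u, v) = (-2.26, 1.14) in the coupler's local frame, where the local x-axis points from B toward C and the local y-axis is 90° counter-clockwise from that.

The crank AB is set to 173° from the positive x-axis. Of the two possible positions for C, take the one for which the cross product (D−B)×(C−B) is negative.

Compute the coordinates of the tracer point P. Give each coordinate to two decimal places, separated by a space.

A=(0,0), D=(9.00,0)
B = A + 3.00·(cos173°, sin173°) = (-2.9776, 0.3656)
|BD| = 11.9832
circle(B,5.00) ∩ circle(D,9.00): a=3.6550, h=3.4119
  candidates: C₊=(0.7798,3.6644) cross=40.885; C₋=(0.5716,-3.1562) cross=-40.885
  mode - wants cross < 0 → take C=(0.5716,-3.1562) (cross=-40.885)
ex = (C−B)/|BC| = (0.7098,-0.7044); ey = (0.7044,0.7098)
P = B + -2.26·ex + 1.14·ey = (-3.7789,2.7667)

-3.78 2.77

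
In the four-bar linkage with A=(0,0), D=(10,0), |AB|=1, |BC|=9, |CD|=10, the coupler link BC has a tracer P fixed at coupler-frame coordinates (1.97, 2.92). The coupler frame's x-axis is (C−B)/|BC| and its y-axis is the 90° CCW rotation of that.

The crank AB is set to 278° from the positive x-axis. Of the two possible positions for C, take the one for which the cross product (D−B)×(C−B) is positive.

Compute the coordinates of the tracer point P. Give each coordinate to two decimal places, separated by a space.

-1.90 1.88

A=(0,0), D=(10.00,0)
B = A + 1.00·(cos278°, sin278°) = (0.1392, -0.9903)
|BD| = 9.9104
circle(B,9.00) ∩ circle(D,10.00): a=3.9966, h=8.0639
  candidates: C₊=(3.3100,7.4327) cross=79.917; C₋=(4.9216,-8.6145) cross=-79.917
  mode + wants cross > 0 → take C=(3.3100,7.4327) (cross=79.917)
ex = (C−B)/|BC| = (0.3523,0.9359); ey = (-0.9359,0.3523)
P = B + 1.97·ex + 2.92·ey = (-1.8995,1.8822)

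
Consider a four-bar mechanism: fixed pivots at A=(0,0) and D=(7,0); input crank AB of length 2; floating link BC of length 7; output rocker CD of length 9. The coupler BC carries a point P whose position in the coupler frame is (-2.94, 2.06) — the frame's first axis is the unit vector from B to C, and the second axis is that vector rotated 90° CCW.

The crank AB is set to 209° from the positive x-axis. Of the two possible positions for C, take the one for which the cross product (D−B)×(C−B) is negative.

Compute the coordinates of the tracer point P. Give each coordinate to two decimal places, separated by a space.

-1.31 2.59

A=(0,0), D=(7.00,0)
B = A + 2.00·(cos209°, sin209°) = (-1.7492, -0.9696)
|BD| = 8.8028
circle(B,7.00) ∩ circle(D,9.00): a=2.5838, h=6.5057
  candidates: C₊=(0.1022,5.7811) cross=57.268; C₋=(1.5354,-7.1511) cross=-57.268
  mode - wants cross < 0 → take C=(1.5354,-7.1511) (cross=-57.268)
ex = (C−B)/|BC| = (0.4692,-0.8831); ey = (0.8831,0.4692)
P = B + -2.94·ex + 2.06·ey = (-1.3097,2.5932)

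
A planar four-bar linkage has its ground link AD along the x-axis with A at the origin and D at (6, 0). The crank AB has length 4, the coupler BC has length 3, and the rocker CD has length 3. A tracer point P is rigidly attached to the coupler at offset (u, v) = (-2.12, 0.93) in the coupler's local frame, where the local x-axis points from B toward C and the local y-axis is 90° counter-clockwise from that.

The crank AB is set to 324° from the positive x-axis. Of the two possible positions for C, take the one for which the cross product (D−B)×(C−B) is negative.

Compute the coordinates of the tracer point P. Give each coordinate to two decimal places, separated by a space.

1.37 -0.99

A=(0,0), D=(6.00,0)
B = A + 4.00·(cos324°, sin324°) = (3.2361, -2.3511)
|BD| = 3.6287
circle(B,3.00) ∩ circle(D,3.00): a=1.8143, h=2.3892
  candidates: C₊=(3.0700,0.6443) cross=8.670; C₋=(6.1661,-2.9954) cross=-8.670
  mode - wants cross < 0 → take C=(6.1661,-2.9954) (cross=-8.670)
ex = (C−B)/|BC| = (0.9767,-0.2148); ey = (0.2148,0.9767)
P = B + -2.12·ex + 0.93·ey = (1.3653,-0.9876)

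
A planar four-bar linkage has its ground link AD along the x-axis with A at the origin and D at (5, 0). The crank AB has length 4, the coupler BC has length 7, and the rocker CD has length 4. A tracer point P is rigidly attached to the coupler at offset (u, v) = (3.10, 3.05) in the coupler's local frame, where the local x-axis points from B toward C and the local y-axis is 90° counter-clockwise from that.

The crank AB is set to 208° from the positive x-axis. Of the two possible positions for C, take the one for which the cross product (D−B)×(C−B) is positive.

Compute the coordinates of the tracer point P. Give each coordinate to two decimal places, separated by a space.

-3.05 2.44

A=(0,0), D=(5.00,0)
B = A + 4.00·(cos208°, sin208°) = (-3.5318, -1.8779)
|BD| = 8.7360
circle(B,7.00) ∩ circle(D,4.00): a=6.2567, h=3.1390
  candidates: C₊=(1.9039,2.5327) cross=27.422; C₋=(3.2534,-3.5985) cross=-27.422
  mode + wants cross > 0 → take C=(1.9039,2.5327) (cross=27.422)
ex = (C−B)/|BC| = (0.7765,0.6301); ey = (-0.6301,0.7765)
P = B + 3.10·ex + 3.05·ey = (-3.0463,2.4438)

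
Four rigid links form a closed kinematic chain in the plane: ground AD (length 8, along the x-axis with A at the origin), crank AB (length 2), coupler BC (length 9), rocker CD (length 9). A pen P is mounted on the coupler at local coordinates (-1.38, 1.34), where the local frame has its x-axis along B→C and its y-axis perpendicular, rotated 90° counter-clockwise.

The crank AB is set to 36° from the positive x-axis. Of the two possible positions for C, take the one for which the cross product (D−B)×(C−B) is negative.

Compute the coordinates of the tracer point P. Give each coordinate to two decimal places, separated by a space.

A=(0,0), D=(8.00,0)
B = A + 2.00·(cos36°, sin36°) = (1.6180, 1.1756)
|BD| = 6.4893
circle(B,9.00) ∩ circle(D,9.00): a=3.2447, h=8.3948
  candidates: C₊=(6.3298,8.8437) cross=54.476; C₋=(3.2883,-7.6681) cross=-54.476
  mode - wants cross < 0 → take C=(3.2883,-7.6681) (cross=-54.476)
ex = (C−B)/|BC| = (0.1856,-0.9826); ey = (0.9826,0.1856)
P = B + -1.38·ex + 1.34·ey = (2.6787,2.7803)

2.68 2.78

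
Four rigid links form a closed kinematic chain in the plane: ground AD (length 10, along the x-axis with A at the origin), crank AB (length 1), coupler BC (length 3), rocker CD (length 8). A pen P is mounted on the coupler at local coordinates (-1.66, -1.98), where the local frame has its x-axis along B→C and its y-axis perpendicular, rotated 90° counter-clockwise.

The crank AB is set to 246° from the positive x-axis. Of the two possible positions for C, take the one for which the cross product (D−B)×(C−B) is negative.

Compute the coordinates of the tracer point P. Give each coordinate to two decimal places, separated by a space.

-2.75 -2.00

A=(0,0), D=(10.00,0)
B = A + 1.00·(cos246°, sin246°) = (-0.4067, -0.9135)
|BD| = 10.4468
circle(B,3.00) ∩ circle(D,8.00): a=2.5910, h=1.5122
  candidates: C₊=(2.0421,0.8195) cross=15.798; C₋=(2.3066,-2.1934) cross=-15.798
  mode - wants cross < 0 → take C=(2.3066,-2.1934) (cross=-15.798)
ex = (C−B)/|BC| = (0.9044,-0.4266); ey = (0.4266,0.9044)
P = B + -1.66·ex + -1.98·ey = (-2.7528,-1.9961)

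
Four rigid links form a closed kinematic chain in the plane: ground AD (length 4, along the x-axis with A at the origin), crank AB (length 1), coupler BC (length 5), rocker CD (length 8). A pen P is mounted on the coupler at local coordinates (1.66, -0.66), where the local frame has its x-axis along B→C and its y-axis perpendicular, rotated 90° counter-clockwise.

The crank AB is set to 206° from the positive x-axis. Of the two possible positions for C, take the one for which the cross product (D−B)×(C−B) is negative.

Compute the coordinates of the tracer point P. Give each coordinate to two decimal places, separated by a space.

A=(0,0), D=(4.00,0)
B = A + 1.00·(cos206°, sin206°) = (-0.8988, -0.4384)
|BD| = 4.9184
circle(B,5.00) ∩ circle(D,8.00): a=-1.5055, h=4.7679
  candidates: C₊=(-2.8233,4.1764) cross=23.451; C₋=(-1.9734,-5.3215) cross=-23.451
  mode - wants cross < 0 → take C=(-1.9734,-5.3215) (cross=-23.451)
ex = (C−B)/|BC| = (-0.2149,-0.9766); ey = (0.9766,-0.2149)
P = B + 1.66·ex + -0.66·ey = (-1.9001,-1.9177)

-1.90 -1.92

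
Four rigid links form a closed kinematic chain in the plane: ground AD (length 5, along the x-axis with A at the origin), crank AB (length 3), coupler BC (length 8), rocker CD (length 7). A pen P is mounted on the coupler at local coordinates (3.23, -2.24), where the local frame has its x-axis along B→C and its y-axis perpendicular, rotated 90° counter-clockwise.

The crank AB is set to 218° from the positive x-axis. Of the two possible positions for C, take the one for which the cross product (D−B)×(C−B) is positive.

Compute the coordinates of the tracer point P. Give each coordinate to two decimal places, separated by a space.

0.95 0.27

A=(0,0), D=(5.00,0)
B = A + 3.00·(cos218°, sin218°) = (-2.3640, -1.8470)
|BD| = 7.5921
circle(B,8.00) ∩ circle(D,7.00): a=4.7839, h=6.4120
  candidates: C₊=(0.7163,5.5362) cross=48.681; C₋=(3.8361,-6.9026) cross=-48.681
  mode + wants cross > 0 → take C=(0.7163,5.5362) (cross=48.681)
ex = (C−B)/|BC| = (0.3850,0.9229); ey = (-0.9229,0.3850)
P = B + 3.23·ex + -2.24·ey = (0.9469,0.2715)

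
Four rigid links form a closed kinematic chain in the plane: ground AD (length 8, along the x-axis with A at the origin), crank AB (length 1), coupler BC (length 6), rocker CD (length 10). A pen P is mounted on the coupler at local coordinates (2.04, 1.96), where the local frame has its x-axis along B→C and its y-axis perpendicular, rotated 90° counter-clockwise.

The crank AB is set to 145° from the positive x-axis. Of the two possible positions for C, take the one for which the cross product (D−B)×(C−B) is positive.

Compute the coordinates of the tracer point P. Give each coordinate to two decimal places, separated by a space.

A=(0,0), D=(8.00,0)
B = A + 1.00·(cos145°, sin145°) = (-0.8192, 0.5736)
|BD| = 8.8378
circle(B,6.00) ∩ circle(D,10.00): a=0.7981, h=5.9467
  candidates: C₊=(0.3632,6.4559) cross=52.556; C₋=(-0.4087,-5.4124) cross=-52.556
  mode + wants cross > 0 → take C=(0.3632,6.4559) (cross=52.556)
ex = (C−B)/|BC| = (0.1971,0.9804); ey = (-0.9804,0.1971)
P = B + 2.04·ex + 1.96·ey = (-2.3387,2.9598)

-2.34 2.96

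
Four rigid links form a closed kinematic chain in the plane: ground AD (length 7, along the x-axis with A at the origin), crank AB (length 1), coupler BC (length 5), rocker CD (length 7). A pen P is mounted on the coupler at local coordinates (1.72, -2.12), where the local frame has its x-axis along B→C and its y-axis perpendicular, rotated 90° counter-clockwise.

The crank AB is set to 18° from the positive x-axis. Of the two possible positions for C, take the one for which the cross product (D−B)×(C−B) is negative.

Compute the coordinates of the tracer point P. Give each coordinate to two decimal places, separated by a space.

-0.87 -1.73

A=(0,0), D=(7.00,0)
B = A + 1.00·(cos18°, sin18°) = (0.9511, 0.3090)
|BD| = 6.0568
circle(B,5.00) ∩ circle(D,7.00): a=1.0472, h=4.8891
  candidates: C₊=(2.2463,5.1383) cross=29.613; C₋=(1.7474,-4.6272) cross=-29.613
  mode - wants cross < 0 → take C=(1.7474,-4.6272) (cross=-29.613)
ex = (C−B)/|BC| = (0.1593,-0.9872); ey = (0.9872,0.1593)
P = B + 1.72·ex + -2.12·ey = (-0.8679,-1.7267)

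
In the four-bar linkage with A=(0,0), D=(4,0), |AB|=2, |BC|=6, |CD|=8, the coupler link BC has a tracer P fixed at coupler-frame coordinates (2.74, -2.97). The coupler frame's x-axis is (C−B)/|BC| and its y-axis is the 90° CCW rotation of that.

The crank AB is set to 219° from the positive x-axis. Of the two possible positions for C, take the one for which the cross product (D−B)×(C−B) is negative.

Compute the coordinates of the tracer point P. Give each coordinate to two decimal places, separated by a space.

A=(0,0), D=(4.00,0)
B = A + 2.00·(cos219°, sin219°) = (-1.5543, -1.2586)
|BD| = 5.6951
circle(B,6.00) ∩ circle(D,8.00): a=0.3893, h=5.9874
  candidates: C₊=(-2.4978,4.6667) cross=34.099; C₋=(0.1486,-7.0119) cross=-34.099
  mode - wants cross < 0 → take C=(0.1486,-7.0119) (cross=-34.099)
ex = (C−B)/|BC| = (0.2838,-0.9589); ey = (0.9589,0.2838)
P = B + 2.74·ex + -2.97·ey = (-3.6245,-4.7289)

-3.62 -4.73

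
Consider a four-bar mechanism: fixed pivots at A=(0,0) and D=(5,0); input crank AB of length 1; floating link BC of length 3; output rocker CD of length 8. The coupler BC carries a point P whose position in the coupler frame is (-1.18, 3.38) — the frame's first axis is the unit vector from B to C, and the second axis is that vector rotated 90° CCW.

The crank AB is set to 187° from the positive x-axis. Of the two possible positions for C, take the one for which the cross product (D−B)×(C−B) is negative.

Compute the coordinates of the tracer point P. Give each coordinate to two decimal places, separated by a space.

A=(0,0), D=(5.00,0)
B = A + 1.00·(cos187°, sin187°) = (-0.9925, -0.1219)
|BD| = 5.9938
circle(B,3.00) ∩ circle(D,8.00): a=-1.5912, h=2.5432
  candidates: C₊=(-2.6351,2.3885) cross=15.244; C₋=(-2.5317,-2.6969) cross=-15.244
  mode - wants cross < 0 → take C=(-2.5317,-2.6969) (cross=-15.244)
ex = (C−B)/|BC| = (-0.5131,-0.8584); ey = (0.8584,-0.5131)
P = B + -1.18·ex + 3.38·ey = (2.5141,-0.8431)

2.51 -0.84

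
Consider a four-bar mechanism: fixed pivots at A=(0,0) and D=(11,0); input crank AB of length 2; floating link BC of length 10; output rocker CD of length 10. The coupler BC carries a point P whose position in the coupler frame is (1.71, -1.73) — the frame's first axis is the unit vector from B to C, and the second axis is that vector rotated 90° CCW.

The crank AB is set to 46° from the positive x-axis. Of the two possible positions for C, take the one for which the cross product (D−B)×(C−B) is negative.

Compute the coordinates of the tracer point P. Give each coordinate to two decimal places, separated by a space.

A=(0,0), D=(11.00,0)
B = A + 2.00·(cos46°, sin46°) = (1.3893, 1.4387)
|BD| = 9.7178
circle(B,10.00) ∩ circle(D,10.00): a=4.8589, h=8.7402
  candidates: C₊=(7.4886,9.3632) cross=84.935; C₋=(4.9007,-7.9246) cross=-84.935
  mode - wants cross < 0 → take C=(4.9007,-7.9246) (cross=-84.935)
ex = (C−B)/|BC| = (0.3511,-0.9363); ey = (0.9363,0.3511)
P = B + 1.71·ex + -1.73·ey = (0.3699,-0.7699)

0.37 -0.77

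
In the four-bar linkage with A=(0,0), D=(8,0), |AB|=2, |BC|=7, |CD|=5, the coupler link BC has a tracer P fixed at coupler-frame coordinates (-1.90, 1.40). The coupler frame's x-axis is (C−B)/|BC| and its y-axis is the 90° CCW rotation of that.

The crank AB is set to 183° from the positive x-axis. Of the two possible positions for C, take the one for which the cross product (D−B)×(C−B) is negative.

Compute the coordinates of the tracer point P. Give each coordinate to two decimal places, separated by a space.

-3.05 2.01

A=(0,0), D=(8.00,0)
B = A + 2.00·(cos183°, sin183°) = (-1.9973, -0.1047)
|BD| = 9.9978
circle(B,7.00) ∩ circle(D,5.00): a=6.1992, h=3.2512
  candidates: C₊=(4.1675,3.2113) cross=32.505; C₋=(4.2356,-3.2908) cross=-32.505
  mode - wants cross < 0 → take C=(4.2356,-3.2908) (cross=-32.505)
ex = (C−B)/|BC| = (0.8904,-0.4552); ey = (0.4552,0.8904)
P = B + -1.90·ex + 1.40·ey = (-3.0518,2.0067)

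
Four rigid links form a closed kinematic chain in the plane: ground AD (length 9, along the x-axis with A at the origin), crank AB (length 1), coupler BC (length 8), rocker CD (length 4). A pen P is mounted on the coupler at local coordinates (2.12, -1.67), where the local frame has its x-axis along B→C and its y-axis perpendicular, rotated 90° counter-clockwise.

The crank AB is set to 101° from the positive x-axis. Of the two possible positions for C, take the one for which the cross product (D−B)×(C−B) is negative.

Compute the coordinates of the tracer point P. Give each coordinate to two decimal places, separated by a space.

0.74 -1.55

A=(0,0), D=(9.00,0)
B = A + 1.00·(cos101°, sin101°) = (-0.1908, 0.9816)
|BD| = 9.2431
circle(B,8.00) ∩ circle(D,4.00): a=7.2181, h=3.4495
  candidates: C₊=(7.3528,3.6451) cross=31.884; C₋=(6.6201,-3.2150) cross=-31.884
  mode - wants cross < 0 → take C=(6.6201,-3.2150) (cross=-31.884)
ex = (C−B)/|BC| = (0.8514,-0.5246); ey = (0.5246,0.8514)
P = B + 2.12·ex + -1.67·ey = (0.7380,-1.5523)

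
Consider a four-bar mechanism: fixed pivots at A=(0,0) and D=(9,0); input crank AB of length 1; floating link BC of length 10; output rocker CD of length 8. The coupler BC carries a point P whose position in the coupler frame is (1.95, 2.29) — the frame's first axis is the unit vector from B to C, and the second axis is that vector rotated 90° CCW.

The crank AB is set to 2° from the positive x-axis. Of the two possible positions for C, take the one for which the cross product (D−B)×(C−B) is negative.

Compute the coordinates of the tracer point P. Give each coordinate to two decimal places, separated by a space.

4.01 -0.07

A=(0,0), D=(9.00,0)
B = A + 1.00·(cos2°, sin2°) = (0.9994, 0.0349)
|BD| = 8.0007
circle(B,10.00) ∩ circle(D,8.00): a=6.2501, h=7.8061
  candidates: C₊=(7.2835,7.8137) cross=62.454; C₋=(7.2154,-7.7984) cross=-62.454
  mode - wants cross < 0 → take C=(7.2154,-7.7984) (cross=-62.454)
ex = (C−B)/|BC| = (0.6216,-0.7833); ey = (0.7833,0.6216)
P = B + 1.95·ex + 2.29·ey = (4.0053,-0.0691)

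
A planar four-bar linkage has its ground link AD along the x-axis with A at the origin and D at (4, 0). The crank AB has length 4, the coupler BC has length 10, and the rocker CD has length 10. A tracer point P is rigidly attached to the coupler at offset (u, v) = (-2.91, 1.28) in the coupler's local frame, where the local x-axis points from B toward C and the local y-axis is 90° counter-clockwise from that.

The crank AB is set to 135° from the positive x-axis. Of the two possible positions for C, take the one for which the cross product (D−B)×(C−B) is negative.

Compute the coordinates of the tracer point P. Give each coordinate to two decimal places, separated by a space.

-1.51 5.72

A=(0,0), D=(4.00,0)
B = A + 4.00·(cos135°, sin135°) = (-2.8284, 2.8284)
|BD| = 7.3910
circle(B,10.00) ∩ circle(D,10.00): a=3.6955, h=9.2921
  candidates: C₊=(4.1417,9.9990) cross=68.678; C₋=(-2.9701,-7.1706) cross=-68.678
  mode - wants cross < 0 → take C=(-2.9701,-7.1706) (cross=-68.678)
ex = (C−B)/|BC| = (-0.0142,-0.9999); ey = (0.9999,-0.0142)
P = B + -2.91·ex + 1.28·ey = (-1.5073,5.7200)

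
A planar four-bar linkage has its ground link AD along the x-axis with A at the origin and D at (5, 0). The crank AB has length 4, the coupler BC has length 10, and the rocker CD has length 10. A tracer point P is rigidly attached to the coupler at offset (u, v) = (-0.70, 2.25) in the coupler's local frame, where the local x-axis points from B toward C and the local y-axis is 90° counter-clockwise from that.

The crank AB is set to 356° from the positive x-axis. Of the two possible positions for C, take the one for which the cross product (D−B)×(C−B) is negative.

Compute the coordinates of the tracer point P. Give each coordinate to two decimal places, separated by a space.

5.90 1.10

A=(0,0), D=(5.00,0)
B = A + 4.00·(cos356°, sin356°) = (3.9903, -0.2790)
|BD| = 1.0476
circle(B,10.00) ∩ circle(D,10.00): a=0.5238, h=9.9863
  candidates: C₊=(1.8353,9.4860) cross=10.461; C₋=(7.1550,-9.7650) cross=-10.461
  mode - wants cross < 0 → take C=(7.1550,-9.7650) (cross=-10.461)
ex = (C−B)/|BC| = (0.3165,-0.9486); ey = (0.9486,0.3165)
P = B + -0.70·ex + 2.25·ey = (5.9031,1.0971)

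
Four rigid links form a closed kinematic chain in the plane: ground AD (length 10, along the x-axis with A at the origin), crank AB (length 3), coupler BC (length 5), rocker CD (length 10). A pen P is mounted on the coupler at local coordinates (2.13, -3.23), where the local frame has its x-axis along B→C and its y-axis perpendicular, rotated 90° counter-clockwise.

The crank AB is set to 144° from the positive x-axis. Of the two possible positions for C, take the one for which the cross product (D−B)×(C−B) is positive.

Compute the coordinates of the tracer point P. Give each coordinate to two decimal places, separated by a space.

A=(0,0), D=(10.00,0)
B = A + 3.00·(cos144°, sin144°) = (-2.4271, 1.7634)
|BD| = 12.5515
circle(B,5.00) ∩ circle(D,10.00): a=3.2881, h=3.7668
  candidates: C₊=(1.3576,5.0308) cross=47.279; C₋=(0.2992,-2.4280) cross=-47.279
  mode + wants cross > 0 → take C=(1.3576,5.0308) (cross=47.279)
ex = (C−B)/|BC| = (0.7569,0.6535); ey = (-0.6535,0.7569)
P = B + 2.13·ex + -3.23·ey = (1.2960,0.7104)

1.30 0.71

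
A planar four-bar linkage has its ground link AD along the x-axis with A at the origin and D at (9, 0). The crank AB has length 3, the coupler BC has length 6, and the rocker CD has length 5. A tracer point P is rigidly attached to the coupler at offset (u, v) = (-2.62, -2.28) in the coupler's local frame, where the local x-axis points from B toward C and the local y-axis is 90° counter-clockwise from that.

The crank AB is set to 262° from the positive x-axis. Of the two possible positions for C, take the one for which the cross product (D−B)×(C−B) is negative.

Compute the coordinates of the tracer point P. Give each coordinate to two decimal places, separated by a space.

A=(0,0), D=(9.00,0)
B = A + 3.00·(cos262°, sin262°) = (-0.4175, -2.9708)
|BD| = 9.8750
circle(B,6.00) ∩ circle(D,5.00): a=5.4945, h=2.4106
  candidates: C₊=(4.0972,0.9811) cross=23.805; C₋=(5.5476,-3.6168) cross=-23.805
  mode - wants cross < 0 → take C=(5.5476,-3.6168) (cross=-23.805)
ex = (C−B)/|BC| = (0.9942,-0.1077); ey = (0.1077,0.9942)
P = B + -2.62·ex + -2.28·ey = (-3.2678,-4.9555)

-3.27 -4.96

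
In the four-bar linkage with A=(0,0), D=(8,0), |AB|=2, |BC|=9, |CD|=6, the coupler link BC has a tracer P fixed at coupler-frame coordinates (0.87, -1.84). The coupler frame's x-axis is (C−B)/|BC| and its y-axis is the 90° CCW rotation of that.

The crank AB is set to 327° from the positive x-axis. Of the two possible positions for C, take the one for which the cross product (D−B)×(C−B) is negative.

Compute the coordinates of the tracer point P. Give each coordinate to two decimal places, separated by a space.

A=(0,0), D=(8.00,0)
B = A + 2.00·(cos327°, sin327°) = (1.6773, -1.0893)
|BD| = 6.4158
circle(B,9.00) ∩ circle(D,6.00): a=6.7149, h=5.9925
  candidates: C₊=(7.2773,5.9563) cross=38.447; C₋=(9.3121,-5.8548) cross=-38.447
  mode - wants cross < 0 → take C=(9.3121,-5.8548) (cross=-38.447)
ex = (C−B)/|BC| = (0.8483,-0.5295); ey = (0.5295,0.8483)
P = B + 0.87·ex + -1.84·ey = (1.4411,-3.1108)

1.44 -3.11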